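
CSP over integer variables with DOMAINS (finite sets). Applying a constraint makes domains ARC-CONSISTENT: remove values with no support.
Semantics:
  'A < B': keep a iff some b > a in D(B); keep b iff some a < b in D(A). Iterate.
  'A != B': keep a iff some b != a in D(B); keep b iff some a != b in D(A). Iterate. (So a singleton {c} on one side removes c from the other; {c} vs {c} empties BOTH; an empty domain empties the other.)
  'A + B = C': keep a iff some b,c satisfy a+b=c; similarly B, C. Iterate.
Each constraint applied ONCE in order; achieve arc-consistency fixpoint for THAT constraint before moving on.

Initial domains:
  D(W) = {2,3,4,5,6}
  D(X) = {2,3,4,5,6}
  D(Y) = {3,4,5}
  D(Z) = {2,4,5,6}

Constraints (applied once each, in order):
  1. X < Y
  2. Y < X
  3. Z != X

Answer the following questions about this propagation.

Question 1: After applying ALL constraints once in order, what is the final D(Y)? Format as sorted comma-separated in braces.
Answer: {3}

Derivation:
Constraint 1 (X < Y) on D(X)={2,3,4,5,6} D(Y)={3,4,5}: X {2,3,4,5,6}->{2,3,4}
Constraint 2 (Y < X) on D(Y)={3,4,5} D(X)={2,3,4}: Y {3,4,5}->{3}; X {2,3,4}->{4}
Constraint 3 (Z != X) on D(Z)={2,4,5,6} D(X)={4}: Z {2,4,5,6}->{2,5,6}
So after all 3 constraints: D(Y) = {3}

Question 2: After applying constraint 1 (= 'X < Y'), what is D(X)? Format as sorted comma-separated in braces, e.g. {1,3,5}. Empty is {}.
Constraint 1 (X < Y) on D(X)={2,3,4,5,6} D(Y)={3,4,5}: X {2,3,4,5,6}->{2,3,4}
So after constraint 1: D(X) = {2,3,4}

Answer: {2,3,4}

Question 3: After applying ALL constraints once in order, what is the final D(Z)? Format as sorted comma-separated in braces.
Constraint 1 (X < Y) on D(X)={2,3,4,5,6} D(Y)={3,4,5}: X {2,3,4,5,6}->{2,3,4}
Constraint 2 (Y < X) on D(Y)={3,4,5} D(X)={2,3,4}: Y {3,4,5}->{3}; X {2,3,4}->{4}
Constraint 3 (Z != X) on D(Z)={2,4,5,6} D(X)={4}: Z {2,4,5,6}->{2,5,6}
So after all 3 constraints: D(Z) = {2,5,6}

Answer: {2,5,6}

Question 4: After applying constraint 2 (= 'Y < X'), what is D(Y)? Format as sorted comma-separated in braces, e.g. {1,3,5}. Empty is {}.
Answer: {3}

Derivation:
Constraint 1 (X < Y) on D(X)={2,3,4,5,6} D(Y)={3,4,5}: X {2,3,4,5,6}->{2,3,4}
Constraint 2 (Y < X) on D(Y)={3,4,5} D(X)={2,3,4}: Y {3,4,5}->{3}; X {2,3,4}->{4}
So after constraint 2: D(Y) = {3}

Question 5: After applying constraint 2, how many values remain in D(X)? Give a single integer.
Answer: 1

Derivation:
Constraint 1 (X < Y) on D(X)={2,3,4,5,6} D(Y)={3,4,5}: X {2,3,4,5,6}->{2,3,4}
Constraint 2 (Y < X) on D(Y)={3,4,5} D(X)={2,3,4}: Y {3,4,5}->{3}; X {2,3,4}->{4}
So after constraint 2: D(X)={4}, size = 1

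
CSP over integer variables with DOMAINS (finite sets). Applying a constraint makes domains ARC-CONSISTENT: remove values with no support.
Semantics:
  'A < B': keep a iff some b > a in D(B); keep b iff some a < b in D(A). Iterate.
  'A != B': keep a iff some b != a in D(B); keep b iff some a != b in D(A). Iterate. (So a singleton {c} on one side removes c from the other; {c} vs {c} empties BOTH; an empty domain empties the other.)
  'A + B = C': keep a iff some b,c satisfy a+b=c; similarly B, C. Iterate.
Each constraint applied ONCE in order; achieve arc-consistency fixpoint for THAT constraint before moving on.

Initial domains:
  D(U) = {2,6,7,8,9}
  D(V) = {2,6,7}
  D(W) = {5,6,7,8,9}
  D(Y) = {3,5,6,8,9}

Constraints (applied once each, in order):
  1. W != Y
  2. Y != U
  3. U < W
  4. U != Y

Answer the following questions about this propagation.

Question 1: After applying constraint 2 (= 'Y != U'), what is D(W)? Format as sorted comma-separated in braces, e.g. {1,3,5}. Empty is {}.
Answer: {5,6,7,8,9}

Derivation:
Constraint 1 (W != Y) on D(W)={5,6,7,8,9} D(Y)={3,5,6,8,9}: no change
Constraint 2 (Y != U) on D(Y)={3,5,6,8,9} D(U)={2,6,7,8,9}: no change
So after constraint 2: D(W) = {5,6,7,8,9}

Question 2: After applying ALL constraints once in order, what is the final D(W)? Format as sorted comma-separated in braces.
Answer: {5,6,7,8,9}

Derivation:
Constraint 1 (W != Y) on D(W)={5,6,7,8,9} D(Y)={3,5,6,8,9}: no change
Constraint 2 (Y != U) on D(Y)={3,5,6,8,9} D(U)={2,6,7,8,9}: no change
Constraint 3 (U < W) on D(U)={2,6,7,8,9} D(W)={5,6,7,8,9}: U {2,6,7,8,9}->{2,6,7,8}
Constraint 4 (U != Y) on D(U)={2,6,7,8} D(Y)={3,5,6,8,9}: no change
So after all 4 constraints: D(W) = {5,6,7,8,9}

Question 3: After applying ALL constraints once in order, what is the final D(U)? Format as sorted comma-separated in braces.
Constraint 1 (W != Y) on D(W)={5,6,7,8,9} D(Y)={3,5,6,8,9}: no change
Constraint 2 (Y != U) on D(Y)={3,5,6,8,9} D(U)={2,6,7,8,9}: no change
Constraint 3 (U < W) on D(U)={2,6,7,8,9} D(W)={5,6,7,8,9}: U {2,6,7,8,9}->{2,6,7,8}
Constraint 4 (U != Y) on D(U)={2,6,7,8} D(Y)={3,5,6,8,9}: no change
So after all 4 constraints: D(U) = {2,6,7,8}

Answer: {2,6,7,8}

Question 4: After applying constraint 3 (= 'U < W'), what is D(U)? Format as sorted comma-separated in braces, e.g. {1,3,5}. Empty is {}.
Answer: {2,6,7,8}

Derivation:
Constraint 1 (W != Y) on D(W)={5,6,7,8,9} D(Y)={3,5,6,8,9}: no change
Constraint 2 (Y != U) on D(Y)={3,5,6,8,9} D(U)={2,6,7,8,9}: no change
Constraint 3 (U < W) on D(U)={2,6,7,8,9} D(W)={5,6,7,8,9}: U {2,6,7,8,9}->{2,6,7,8}
So after constraint 3: D(U) = {2,6,7,8}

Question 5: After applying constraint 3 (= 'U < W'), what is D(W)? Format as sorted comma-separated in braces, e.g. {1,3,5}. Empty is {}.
Constraint 1 (W != Y) on D(W)={5,6,7,8,9} D(Y)={3,5,6,8,9}: no change
Constraint 2 (Y != U) on D(Y)={3,5,6,8,9} D(U)={2,6,7,8,9}: no change
Constraint 3 (U < W) on D(U)={2,6,7,8,9} D(W)={5,6,7,8,9}: U {2,6,7,8,9}->{2,6,7,8}
So after constraint 3: D(W) = {5,6,7,8,9}

Answer: {5,6,7,8,9}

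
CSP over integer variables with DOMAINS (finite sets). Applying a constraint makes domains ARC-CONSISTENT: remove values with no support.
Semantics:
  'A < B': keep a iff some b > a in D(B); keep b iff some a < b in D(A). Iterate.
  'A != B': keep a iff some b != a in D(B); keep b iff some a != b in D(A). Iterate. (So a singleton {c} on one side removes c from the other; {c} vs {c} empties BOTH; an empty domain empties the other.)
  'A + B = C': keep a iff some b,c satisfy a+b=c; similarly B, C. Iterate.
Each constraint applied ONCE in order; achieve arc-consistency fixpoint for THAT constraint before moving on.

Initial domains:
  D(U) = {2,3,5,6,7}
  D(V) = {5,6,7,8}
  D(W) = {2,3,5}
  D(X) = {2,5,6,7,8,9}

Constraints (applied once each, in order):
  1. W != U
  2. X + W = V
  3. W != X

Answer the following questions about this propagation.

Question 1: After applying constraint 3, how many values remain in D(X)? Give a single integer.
Answer: 3

Derivation:
Constraint 1 (W != U) on D(W)={2,3,5} D(U)={2,3,5,6,7}: no change
Constraint 2 (X + W = V) on D(X)={2,5,6,7,8,9} D(W)={2,3,5} D(V)={5,6,7,8}: X {2,5,6,7,8,9}->{2,5,6}; V {5,6,7,8}->{5,7,8}
Constraint 3 (W != X) on D(W)={2,3,5} D(X)={2,5,6}: no change
So after constraint 3: D(X)={2,5,6}, size = 3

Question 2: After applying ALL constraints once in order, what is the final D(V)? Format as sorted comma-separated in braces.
Answer: {5,7,8}

Derivation:
Constraint 1 (W != U) on D(W)={2,3,5} D(U)={2,3,5,6,7}: no change
Constraint 2 (X + W = V) on D(X)={2,5,6,7,8,9} D(W)={2,3,5} D(V)={5,6,7,8}: X {2,5,6,7,8,9}->{2,5,6}; V {5,6,7,8}->{5,7,8}
Constraint 3 (W != X) on D(W)={2,3,5} D(X)={2,5,6}: no change
So after all 3 constraints: D(V) = {5,7,8}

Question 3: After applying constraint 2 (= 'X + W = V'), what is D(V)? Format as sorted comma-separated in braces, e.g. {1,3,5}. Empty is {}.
Constraint 1 (W != U) on D(W)={2,3,5} D(U)={2,3,5,6,7}: no change
Constraint 2 (X + W = V) on D(X)={2,5,6,7,8,9} D(W)={2,3,5} D(V)={5,6,7,8}: X {2,5,6,7,8,9}->{2,5,6}; V {5,6,7,8}->{5,7,8}
So after constraint 2: D(V) = {5,7,8}

Answer: {5,7,8}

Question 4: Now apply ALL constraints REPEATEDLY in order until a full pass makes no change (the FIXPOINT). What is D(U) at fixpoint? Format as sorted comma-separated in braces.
pass 0 (initial): D(U)={2,3,5,6,7}
pass 1: V {5,6,7,8}->{5,7,8}; X {2,5,6,7,8,9}->{2,5,6}
pass 2: no change
Fixpoint after 2 passes: D(U) = {2,3,5,6,7}

Answer: {2,3,5,6,7}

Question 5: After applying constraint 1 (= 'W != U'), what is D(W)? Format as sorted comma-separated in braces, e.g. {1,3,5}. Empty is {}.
Constraint 1 (W != U) on D(W)={2,3,5} D(U)={2,3,5,6,7}: no change
So after constraint 1: D(W) = {2,3,5}

Answer: {2,3,5}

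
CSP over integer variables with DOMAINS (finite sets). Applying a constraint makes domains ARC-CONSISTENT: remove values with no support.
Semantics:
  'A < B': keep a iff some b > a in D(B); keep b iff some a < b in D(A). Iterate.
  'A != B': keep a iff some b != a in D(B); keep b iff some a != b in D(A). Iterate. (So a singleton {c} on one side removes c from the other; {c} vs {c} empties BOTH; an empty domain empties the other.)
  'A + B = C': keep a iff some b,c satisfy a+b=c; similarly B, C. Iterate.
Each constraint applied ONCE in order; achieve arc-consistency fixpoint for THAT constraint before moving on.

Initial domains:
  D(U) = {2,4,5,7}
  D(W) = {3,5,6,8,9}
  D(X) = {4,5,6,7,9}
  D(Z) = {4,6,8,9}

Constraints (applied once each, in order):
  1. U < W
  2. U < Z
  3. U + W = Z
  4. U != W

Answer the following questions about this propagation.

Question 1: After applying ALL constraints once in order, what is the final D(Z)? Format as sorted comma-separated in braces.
Answer: {8,9}

Derivation:
Constraint 1 (U < W) on D(U)={2,4,5,7} D(W)={3,5,6,8,9}: no change
Constraint 2 (U < Z) on D(U)={2,4,5,7} D(Z)={4,6,8,9}: no change
Constraint 3 (U + W = Z) on D(U)={2,4,5,7} D(W)={3,5,6,8,9} D(Z)={4,6,8,9}: U {2,4,5,7}->{2,4,5}; W {3,5,6,8,9}->{3,5,6}; Z {4,6,8,9}->{8,9}
Constraint 4 (U != W) on D(U)={2,4,5} D(W)={3,5,6}: no change
So after all 4 constraints: D(Z) = {8,9}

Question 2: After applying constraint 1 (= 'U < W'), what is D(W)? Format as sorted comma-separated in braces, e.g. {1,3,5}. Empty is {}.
Answer: {3,5,6,8,9}

Derivation:
Constraint 1 (U < W) on D(U)={2,4,5,7} D(W)={3,5,6,8,9}: no change
So after constraint 1: D(W) = {3,5,6,8,9}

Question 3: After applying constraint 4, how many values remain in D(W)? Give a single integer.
Constraint 1 (U < W) on D(U)={2,4,5,7} D(W)={3,5,6,8,9}: no change
Constraint 2 (U < Z) on D(U)={2,4,5,7} D(Z)={4,6,8,9}: no change
Constraint 3 (U + W = Z) on D(U)={2,4,5,7} D(W)={3,5,6,8,9} D(Z)={4,6,8,9}: U {2,4,5,7}->{2,4,5}; W {3,5,6,8,9}->{3,5,6}; Z {4,6,8,9}->{8,9}
Constraint 4 (U != W) on D(U)={2,4,5} D(W)={3,5,6}: no change
So after constraint 4: D(W)={3,5,6}, size = 3

Answer: 3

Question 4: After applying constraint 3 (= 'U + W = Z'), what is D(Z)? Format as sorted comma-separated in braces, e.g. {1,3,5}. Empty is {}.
Constraint 1 (U < W) on D(U)={2,4,5,7} D(W)={3,5,6,8,9}: no change
Constraint 2 (U < Z) on D(U)={2,4,5,7} D(Z)={4,6,8,9}: no change
Constraint 3 (U + W = Z) on D(U)={2,4,5,7} D(W)={3,5,6,8,9} D(Z)={4,6,8,9}: U {2,4,5,7}->{2,4,5}; W {3,5,6,8,9}->{3,5,6}; Z {4,6,8,9}->{8,9}
So after constraint 3: D(Z) = {8,9}

Answer: {8,9}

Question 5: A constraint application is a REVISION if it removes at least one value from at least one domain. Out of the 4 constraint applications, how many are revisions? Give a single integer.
Answer: 1

Derivation:
Constraint 1 (U < W) on D(U)={2,4,5,7} D(W)={3,5,6,8,9}: no change => not a revision
Constraint 2 (U < Z) on D(U)={2,4,5,7} D(Z)={4,6,8,9}: no change => not a revision
Constraint 3 (U + W = Z) on D(U)={2,4,5,7} D(W)={3,5,6,8,9} D(Z)={4,6,8,9}: U {2,4,5,7}->{2,4,5}; W {3,5,6,8,9}->{3,5,6}; Z {4,6,8,9}->{8,9} => REVISION
Constraint 4 (U != W) on D(U)={2,4,5} D(W)={3,5,6}: no change => not a revision
Total revisions = 1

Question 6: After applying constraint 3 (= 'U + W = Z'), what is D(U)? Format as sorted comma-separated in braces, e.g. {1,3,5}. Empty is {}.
Answer: {2,4,5}

Derivation:
Constraint 1 (U < W) on D(U)={2,4,5,7} D(W)={3,5,6,8,9}: no change
Constraint 2 (U < Z) on D(U)={2,4,5,7} D(Z)={4,6,8,9}: no change
Constraint 3 (U + W = Z) on D(U)={2,4,5,7} D(W)={3,5,6,8,9} D(Z)={4,6,8,9}: U {2,4,5,7}->{2,4,5}; W {3,5,6,8,9}->{3,5,6}; Z {4,6,8,9}->{8,9}
So after constraint 3: D(U) = {2,4,5}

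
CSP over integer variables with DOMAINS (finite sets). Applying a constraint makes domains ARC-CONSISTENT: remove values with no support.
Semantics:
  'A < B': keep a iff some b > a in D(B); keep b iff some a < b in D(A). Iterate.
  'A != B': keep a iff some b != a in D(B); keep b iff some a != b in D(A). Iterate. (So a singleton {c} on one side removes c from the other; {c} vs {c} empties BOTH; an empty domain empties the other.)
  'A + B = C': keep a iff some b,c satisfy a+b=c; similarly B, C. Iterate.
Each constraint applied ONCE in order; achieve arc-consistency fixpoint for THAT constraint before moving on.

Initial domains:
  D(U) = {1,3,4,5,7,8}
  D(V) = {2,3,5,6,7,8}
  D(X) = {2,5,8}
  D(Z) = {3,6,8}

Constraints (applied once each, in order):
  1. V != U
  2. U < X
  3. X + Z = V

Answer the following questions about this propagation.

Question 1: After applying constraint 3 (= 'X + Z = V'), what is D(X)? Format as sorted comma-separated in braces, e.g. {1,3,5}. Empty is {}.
Constraint 1 (V != U) on D(V)={2,3,5,6,7,8} D(U)={1,3,4,5,7,8}: no change
Constraint 2 (U < X) on D(U)={1,3,4,5,7,8} D(X)={2,5,8}: U {1,3,4,5,7,8}->{1,3,4,5,7}
Constraint 3 (X + Z = V) on D(X)={2,5,8} D(Z)={3,6,8} D(V)={2,3,5,6,7,8}: X {2,5,8}->{2,5}; Z {3,6,8}->{3,6}; V {2,3,5,6,7,8}->{5,8}
So after constraint 3: D(X) = {2,5}

Answer: {2,5}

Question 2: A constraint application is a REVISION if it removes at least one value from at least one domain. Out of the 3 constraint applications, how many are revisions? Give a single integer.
Constraint 1 (V != U) on D(V)={2,3,5,6,7,8} D(U)={1,3,4,5,7,8}: no change => not a revision
Constraint 2 (U < X) on D(U)={1,3,4,5,7,8} D(X)={2,5,8}: U {1,3,4,5,7,8}->{1,3,4,5,7} => REVISION
Constraint 3 (X + Z = V) on D(X)={2,5,8} D(Z)={3,6,8} D(V)={2,3,5,6,7,8}: X {2,5,8}->{2,5}; Z {3,6,8}->{3,6}; V {2,3,5,6,7,8}->{5,8} => REVISION
Total revisions = 2

Answer: 2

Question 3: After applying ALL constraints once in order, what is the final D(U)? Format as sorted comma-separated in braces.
Constraint 1 (V != U) on D(V)={2,3,5,6,7,8} D(U)={1,3,4,5,7,8}: no change
Constraint 2 (U < X) on D(U)={1,3,4,5,7,8} D(X)={2,5,8}: U {1,3,4,5,7,8}->{1,3,4,5,7}
Constraint 3 (X + Z = V) on D(X)={2,5,8} D(Z)={3,6,8} D(V)={2,3,5,6,7,8}: X {2,5,8}->{2,5}; Z {3,6,8}->{3,6}; V {2,3,5,6,7,8}->{5,8}
So after all 3 constraints: D(U) = {1,3,4,5,7}

Answer: {1,3,4,5,7}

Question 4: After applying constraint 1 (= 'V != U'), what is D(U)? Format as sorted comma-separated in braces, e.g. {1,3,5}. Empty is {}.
Answer: {1,3,4,5,7,8}

Derivation:
Constraint 1 (V != U) on D(V)={2,3,5,6,7,8} D(U)={1,3,4,5,7,8}: no change
So after constraint 1: D(U) = {1,3,4,5,7,8}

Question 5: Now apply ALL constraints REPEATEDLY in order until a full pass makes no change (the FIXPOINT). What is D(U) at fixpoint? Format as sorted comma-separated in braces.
pass 0 (initial): D(U)={1,3,4,5,7,8}
pass 1: U {1,3,4,5,7,8}->{1,3,4,5,7}; V {2,3,5,6,7,8}->{5,8}; X {2,5,8}->{2,5}; Z {3,6,8}->{3,6}
pass 2: U {1,3,4,5,7}->{1,3,4}
pass 3: no change
Fixpoint after 3 passes: D(U) = {1,3,4}

Answer: {1,3,4}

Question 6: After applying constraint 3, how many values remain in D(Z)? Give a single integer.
Answer: 2

Derivation:
Constraint 1 (V != U) on D(V)={2,3,5,6,7,8} D(U)={1,3,4,5,7,8}: no change
Constraint 2 (U < X) on D(U)={1,3,4,5,7,8} D(X)={2,5,8}: U {1,3,4,5,7,8}->{1,3,4,5,7}
Constraint 3 (X + Z = V) on D(X)={2,5,8} D(Z)={3,6,8} D(V)={2,3,5,6,7,8}: X {2,5,8}->{2,5}; Z {3,6,8}->{3,6}; V {2,3,5,6,7,8}->{5,8}
So after constraint 3: D(Z)={3,6}, size = 2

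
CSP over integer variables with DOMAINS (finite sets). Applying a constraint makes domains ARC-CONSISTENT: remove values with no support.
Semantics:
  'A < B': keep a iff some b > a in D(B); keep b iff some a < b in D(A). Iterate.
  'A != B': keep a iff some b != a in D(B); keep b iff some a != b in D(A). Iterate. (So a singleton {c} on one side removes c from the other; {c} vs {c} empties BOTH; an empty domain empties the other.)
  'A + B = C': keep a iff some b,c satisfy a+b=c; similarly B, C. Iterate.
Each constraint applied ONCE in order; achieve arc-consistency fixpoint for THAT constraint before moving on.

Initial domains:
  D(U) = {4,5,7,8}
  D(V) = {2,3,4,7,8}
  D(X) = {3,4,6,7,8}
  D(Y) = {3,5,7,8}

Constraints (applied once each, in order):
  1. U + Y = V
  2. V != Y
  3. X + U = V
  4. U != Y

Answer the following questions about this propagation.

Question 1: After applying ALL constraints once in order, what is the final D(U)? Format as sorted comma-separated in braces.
Answer: {4,5}

Derivation:
Constraint 1 (U + Y = V) on D(U)={4,5,7,8} D(Y)={3,5,7,8} D(V)={2,3,4,7,8}: U {4,5,7,8}->{4,5}; Y {3,5,7,8}->{3}; V {2,3,4,7,8}->{7,8}
Constraint 2 (V != Y) on D(V)={7,8} D(Y)={3}: no change
Constraint 3 (X + U = V) on D(X)={3,4,6,7,8} D(U)={4,5} D(V)={7,8}: X {3,4,6,7,8}->{3,4}
Constraint 4 (U != Y) on D(U)={4,5} D(Y)={3}: no change
So after all 4 constraints: D(U) = {4,5}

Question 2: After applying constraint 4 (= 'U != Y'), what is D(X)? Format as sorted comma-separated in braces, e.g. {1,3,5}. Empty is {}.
Constraint 1 (U + Y = V) on D(U)={4,5,7,8} D(Y)={3,5,7,8} D(V)={2,3,4,7,8}: U {4,5,7,8}->{4,5}; Y {3,5,7,8}->{3}; V {2,3,4,7,8}->{7,8}
Constraint 2 (V != Y) on D(V)={7,8} D(Y)={3}: no change
Constraint 3 (X + U = V) on D(X)={3,4,6,7,8} D(U)={4,5} D(V)={7,8}: X {3,4,6,7,8}->{3,4}
Constraint 4 (U != Y) on D(U)={4,5} D(Y)={3}: no change
So after constraint 4: D(X) = {3,4}

Answer: {3,4}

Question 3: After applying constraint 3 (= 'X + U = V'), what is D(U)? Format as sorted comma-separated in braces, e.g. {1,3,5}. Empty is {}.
Constraint 1 (U + Y = V) on D(U)={4,5,7,8} D(Y)={3,5,7,8} D(V)={2,3,4,7,8}: U {4,5,7,8}->{4,5}; Y {3,5,7,8}->{3}; V {2,3,4,7,8}->{7,8}
Constraint 2 (V != Y) on D(V)={7,8} D(Y)={3}: no change
Constraint 3 (X + U = V) on D(X)={3,4,6,7,8} D(U)={4,5} D(V)={7,8}: X {3,4,6,7,8}->{3,4}
So after constraint 3: D(U) = {4,5}

Answer: {4,5}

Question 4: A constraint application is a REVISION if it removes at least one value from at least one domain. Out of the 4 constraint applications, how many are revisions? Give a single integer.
Constraint 1 (U + Y = V) on D(U)={4,5,7,8} D(Y)={3,5,7,8} D(V)={2,3,4,7,8}: U {4,5,7,8}->{4,5}; Y {3,5,7,8}->{3}; V {2,3,4,7,8}->{7,8} => REVISION
Constraint 2 (V != Y) on D(V)={7,8} D(Y)={3}: no change => not a revision
Constraint 3 (X + U = V) on D(X)={3,4,6,7,8} D(U)={4,5} D(V)={7,8}: X {3,4,6,7,8}->{3,4} => REVISION
Constraint 4 (U != Y) on D(U)={4,5} D(Y)={3}: no change => not a revision
Total revisions = 2

Answer: 2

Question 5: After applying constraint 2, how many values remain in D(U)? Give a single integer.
Constraint 1 (U + Y = V) on D(U)={4,5,7,8} D(Y)={3,5,7,8} D(V)={2,3,4,7,8}: U {4,5,7,8}->{4,5}; Y {3,5,7,8}->{3}; V {2,3,4,7,8}->{7,8}
Constraint 2 (V != Y) on D(V)={7,8} D(Y)={3}: no change
So after constraint 2: D(U)={4,5}, size = 2

Answer: 2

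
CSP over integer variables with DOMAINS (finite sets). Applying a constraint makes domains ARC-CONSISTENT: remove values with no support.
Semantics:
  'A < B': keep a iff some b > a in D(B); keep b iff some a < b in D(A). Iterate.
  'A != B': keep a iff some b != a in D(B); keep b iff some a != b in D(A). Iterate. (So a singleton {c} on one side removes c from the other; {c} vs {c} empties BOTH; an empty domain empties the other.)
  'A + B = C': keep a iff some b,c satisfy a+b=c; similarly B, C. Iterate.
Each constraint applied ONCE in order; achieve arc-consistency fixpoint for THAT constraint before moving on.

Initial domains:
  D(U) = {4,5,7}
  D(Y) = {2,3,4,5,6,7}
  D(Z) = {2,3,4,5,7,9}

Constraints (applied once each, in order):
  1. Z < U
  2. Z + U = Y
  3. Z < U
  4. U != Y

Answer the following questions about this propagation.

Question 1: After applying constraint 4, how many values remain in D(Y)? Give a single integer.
Answer: 2

Derivation:
Constraint 1 (Z < U) on D(Z)={2,3,4,5,7,9} D(U)={4,5,7}: Z {2,3,4,5,7,9}->{2,3,4,5}
Constraint 2 (Z + U = Y) on D(Z)={2,3,4,5} D(U)={4,5,7} D(Y)={2,3,4,5,6,7}: Z {2,3,4,5}->{2,3}; U {4,5,7}->{4,5}; Y {2,3,4,5,6,7}->{6,7}
Constraint 3 (Z < U) on D(Z)={2,3} D(U)={4,5}: no change
Constraint 4 (U != Y) on D(U)={4,5} D(Y)={6,7}: no change
So after constraint 4: D(Y)={6,7}, size = 2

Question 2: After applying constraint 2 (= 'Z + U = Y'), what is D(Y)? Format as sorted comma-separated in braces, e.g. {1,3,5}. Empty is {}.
Constraint 1 (Z < U) on D(Z)={2,3,4,5,7,9} D(U)={4,5,7}: Z {2,3,4,5,7,9}->{2,3,4,5}
Constraint 2 (Z + U = Y) on D(Z)={2,3,4,5} D(U)={4,5,7} D(Y)={2,3,4,5,6,7}: Z {2,3,4,5}->{2,3}; U {4,5,7}->{4,5}; Y {2,3,4,5,6,7}->{6,7}
So after constraint 2: D(Y) = {6,7}

Answer: {6,7}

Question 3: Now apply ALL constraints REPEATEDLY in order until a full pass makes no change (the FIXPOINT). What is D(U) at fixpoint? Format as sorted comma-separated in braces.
pass 0 (initial): D(U)={4,5,7}
pass 1: U {4,5,7}->{4,5}; Y {2,3,4,5,6,7}->{6,7}; Z {2,3,4,5,7,9}->{2,3}
pass 2: no change
Fixpoint after 2 passes: D(U) = {4,5}

Answer: {4,5}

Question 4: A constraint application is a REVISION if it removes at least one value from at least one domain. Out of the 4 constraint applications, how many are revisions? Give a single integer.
Constraint 1 (Z < U) on D(Z)={2,3,4,5,7,9} D(U)={4,5,7}: Z {2,3,4,5,7,9}->{2,3,4,5} => REVISION
Constraint 2 (Z + U = Y) on D(Z)={2,3,4,5} D(U)={4,5,7} D(Y)={2,3,4,5,6,7}: Z {2,3,4,5}->{2,3}; U {4,5,7}->{4,5}; Y {2,3,4,5,6,7}->{6,7} => REVISION
Constraint 3 (Z < U) on D(Z)={2,3} D(U)={4,5}: no change => not a revision
Constraint 4 (U != Y) on D(U)={4,5} D(Y)={6,7}: no change => not a revision
Total revisions = 2

Answer: 2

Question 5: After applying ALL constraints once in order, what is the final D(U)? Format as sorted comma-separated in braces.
Answer: {4,5}

Derivation:
Constraint 1 (Z < U) on D(Z)={2,3,4,5,7,9} D(U)={4,5,7}: Z {2,3,4,5,7,9}->{2,3,4,5}
Constraint 2 (Z + U = Y) on D(Z)={2,3,4,5} D(U)={4,5,7} D(Y)={2,3,4,5,6,7}: Z {2,3,4,5}->{2,3}; U {4,5,7}->{4,5}; Y {2,3,4,5,6,7}->{6,7}
Constraint 3 (Z < U) on D(Z)={2,3} D(U)={4,5}: no change
Constraint 4 (U != Y) on D(U)={4,5} D(Y)={6,7}: no change
So after all 4 constraints: D(U) = {4,5}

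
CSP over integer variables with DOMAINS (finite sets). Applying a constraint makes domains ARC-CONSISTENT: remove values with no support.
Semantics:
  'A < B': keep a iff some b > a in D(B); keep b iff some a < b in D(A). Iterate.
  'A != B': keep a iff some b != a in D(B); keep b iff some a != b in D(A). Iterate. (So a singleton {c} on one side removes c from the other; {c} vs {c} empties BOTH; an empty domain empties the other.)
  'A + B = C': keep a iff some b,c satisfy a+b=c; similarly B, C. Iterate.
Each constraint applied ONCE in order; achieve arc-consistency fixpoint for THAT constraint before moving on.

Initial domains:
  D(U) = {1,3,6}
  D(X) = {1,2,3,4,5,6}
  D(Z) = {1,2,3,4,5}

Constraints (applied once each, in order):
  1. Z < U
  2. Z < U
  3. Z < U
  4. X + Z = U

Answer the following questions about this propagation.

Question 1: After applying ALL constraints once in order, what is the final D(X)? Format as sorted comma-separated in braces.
Answer: {1,2,3,4,5}

Derivation:
Constraint 1 (Z < U) on D(Z)={1,2,3,4,5} D(U)={1,3,6}: U {1,3,6}->{3,6}
Constraint 2 (Z < U) on D(Z)={1,2,3,4,5} D(U)={3,6}: no change
Constraint 3 (Z < U) on D(Z)={1,2,3,4,5} D(U)={3,6}: no change
Constraint 4 (X + Z = U) on D(X)={1,2,3,4,5,6} D(Z)={1,2,3,4,5} D(U)={3,6}: X {1,2,3,4,5,6}->{1,2,3,4,5}
So after all 4 constraints: D(X) = {1,2,3,4,5}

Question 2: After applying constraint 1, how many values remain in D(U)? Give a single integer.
Constraint 1 (Z < U) on D(Z)={1,2,3,4,5} D(U)={1,3,6}: U {1,3,6}->{3,6}
So after constraint 1: D(U)={3,6}, size = 2

Answer: 2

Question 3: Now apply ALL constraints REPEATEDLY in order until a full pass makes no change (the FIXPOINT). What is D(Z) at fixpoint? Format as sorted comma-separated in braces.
Answer: {1,2,3,4,5}

Derivation:
pass 0 (initial): D(Z)={1,2,3,4,5}
pass 1: U {1,3,6}->{3,6}; X {1,2,3,4,5,6}->{1,2,3,4,5}
pass 2: no change
Fixpoint after 2 passes: D(Z) = {1,2,3,4,5}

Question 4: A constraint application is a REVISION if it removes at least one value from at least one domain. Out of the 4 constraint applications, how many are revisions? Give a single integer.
Answer: 2

Derivation:
Constraint 1 (Z < U) on D(Z)={1,2,3,4,5} D(U)={1,3,6}: U {1,3,6}->{3,6} => REVISION
Constraint 2 (Z < U) on D(Z)={1,2,3,4,5} D(U)={3,6}: no change => not a revision
Constraint 3 (Z < U) on D(Z)={1,2,3,4,5} D(U)={3,6}: no change => not a revision
Constraint 4 (X + Z = U) on D(X)={1,2,3,4,5,6} D(Z)={1,2,3,4,5} D(U)={3,6}: X {1,2,3,4,5,6}->{1,2,3,4,5} => REVISION
Total revisions = 2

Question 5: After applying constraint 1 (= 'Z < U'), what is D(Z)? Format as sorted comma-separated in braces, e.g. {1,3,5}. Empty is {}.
Answer: {1,2,3,4,5}

Derivation:
Constraint 1 (Z < U) on D(Z)={1,2,3,4,5} D(U)={1,3,6}: U {1,3,6}->{3,6}
So after constraint 1: D(Z) = {1,2,3,4,5}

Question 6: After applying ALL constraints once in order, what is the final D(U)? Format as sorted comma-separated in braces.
Answer: {3,6}

Derivation:
Constraint 1 (Z < U) on D(Z)={1,2,3,4,5} D(U)={1,3,6}: U {1,3,6}->{3,6}
Constraint 2 (Z < U) on D(Z)={1,2,3,4,5} D(U)={3,6}: no change
Constraint 3 (Z < U) on D(Z)={1,2,3,4,5} D(U)={3,6}: no change
Constraint 4 (X + Z = U) on D(X)={1,2,3,4,5,6} D(Z)={1,2,3,4,5} D(U)={3,6}: X {1,2,3,4,5,6}->{1,2,3,4,5}
So after all 4 constraints: D(U) = {3,6}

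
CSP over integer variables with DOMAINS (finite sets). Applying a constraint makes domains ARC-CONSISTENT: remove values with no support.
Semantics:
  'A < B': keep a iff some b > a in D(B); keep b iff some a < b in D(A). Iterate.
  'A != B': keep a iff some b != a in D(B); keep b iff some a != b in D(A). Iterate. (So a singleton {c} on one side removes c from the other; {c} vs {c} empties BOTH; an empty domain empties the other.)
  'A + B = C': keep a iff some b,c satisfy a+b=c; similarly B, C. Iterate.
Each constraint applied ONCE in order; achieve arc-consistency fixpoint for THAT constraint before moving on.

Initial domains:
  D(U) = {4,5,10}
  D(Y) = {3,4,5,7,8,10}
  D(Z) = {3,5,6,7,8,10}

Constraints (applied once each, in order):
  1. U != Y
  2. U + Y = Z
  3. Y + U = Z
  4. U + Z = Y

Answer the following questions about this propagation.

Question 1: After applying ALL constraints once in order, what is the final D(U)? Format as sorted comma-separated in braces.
Answer: {}

Derivation:
Constraint 1 (U != Y) on D(U)={4,5,10} D(Y)={3,4,5,7,8,10}: no change
Constraint 2 (U + Y = Z) on D(U)={4,5,10} D(Y)={3,4,5,7,8,10} D(Z)={3,5,6,7,8,10}: U {4,5,10}->{4,5}; Y {3,4,5,7,8,10}->{3,4,5}; Z {3,5,6,7,8,10}->{7,8,10}
Constraint 3 (Y + U = Z) on D(Y)={3,4,5} D(U)={4,5} D(Z)={7,8,10}: no change
Constraint 4 (U + Z = Y) on D(U)={4,5} D(Z)={7,8,10} D(Y)={3,4,5}: U {4,5}->{}; Z {7,8,10}->{}; Y {3,4,5}->{}
So after all 4 constraints: D(U) = {}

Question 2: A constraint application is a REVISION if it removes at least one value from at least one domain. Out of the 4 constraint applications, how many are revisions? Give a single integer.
Answer: 2

Derivation:
Constraint 1 (U != Y) on D(U)={4,5,10} D(Y)={3,4,5,7,8,10}: no change => not a revision
Constraint 2 (U + Y = Z) on D(U)={4,5,10} D(Y)={3,4,5,7,8,10} D(Z)={3,5,6,7,8,10}: U {4,5,10}->{4,5}; Y {3,4,5,7,8,10}->{3,4,5}; Z {3,5,6,7,8,10}->{7,8,10} => REVISION
Constraint 3 (Y + U = Z) on D(Y)={3,4,5} D(U)={4,5} D(Z)={7,8,10}: no change => not a revision
Constraint 4 (U + Z = Y) on D(U)={4,5} D(Z)={7,8,10} D(Y)={3,4,5}: U {4,5}->{}; Z {7,8,10}->{}; Y {3,4,5}->{} => REVISION
Total revisions = 2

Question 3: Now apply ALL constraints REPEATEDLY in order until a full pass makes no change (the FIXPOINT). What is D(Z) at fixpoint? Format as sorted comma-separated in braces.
Answer: {}

Derivation:
pass 0 (initial): D(Z)={3,5,6,7,8,10}
pass 1: U {4,5,10}->{}; Y {3,4,5,7,8,10}->{}; Z {3,5,6,7,8,10}->{}
pass 2: no change
Fixpoint after 2 passes: D(Z) = {}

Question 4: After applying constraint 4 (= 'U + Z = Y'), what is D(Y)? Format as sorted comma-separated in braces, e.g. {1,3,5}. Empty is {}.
Answer: {}

Derivation:
Constraint 1 (U != Y) on D(U)={4,5,10} D(Y)={3,4,5,7,8,10}: no change
Constraint 2 (U + Y = Z) on D(U)={4,5,10} D(Y)={3,4,5,7,8,10} D(Z)={3,5,6,7,8,10}: U {4,5,10}->{4,5}; Y {3,4,5,7,8,10}->{3,4,5}; Z {3,5,6,7,8,10}->{7,8,10}
Constraint 3 (Y + U = Z) on D(Y)={3,4,5} D(U)={4,5} D(Z)={7,8,10}: no change
Constraint 4 (U + Z = Y) on D(U)={4,5} D(Z)={7,8,10} D(Y)={3,4,5}: U {4,5}->{}; Z {7,8,10}->{}; Y {3,4,5}->{}
So after constraint 4: D(Y) = {}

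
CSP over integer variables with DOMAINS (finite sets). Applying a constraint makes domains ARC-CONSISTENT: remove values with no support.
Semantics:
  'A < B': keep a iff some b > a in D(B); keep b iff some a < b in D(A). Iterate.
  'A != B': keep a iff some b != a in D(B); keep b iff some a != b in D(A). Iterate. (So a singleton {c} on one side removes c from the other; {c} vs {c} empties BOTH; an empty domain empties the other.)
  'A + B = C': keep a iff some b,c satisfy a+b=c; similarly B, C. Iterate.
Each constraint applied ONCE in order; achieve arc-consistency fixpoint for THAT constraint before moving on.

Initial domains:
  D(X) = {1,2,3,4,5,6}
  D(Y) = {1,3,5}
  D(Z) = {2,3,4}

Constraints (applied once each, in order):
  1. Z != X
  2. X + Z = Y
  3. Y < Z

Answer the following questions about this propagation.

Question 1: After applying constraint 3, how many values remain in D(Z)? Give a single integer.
Answer: 1

Derivation:
Constraint 1 (Z != X) on D(Z)={2,3,4} D(X)={1,2,3,4,5,6}: no change
Constraint 2 (X + Z = Y) on D(X)={1,2,3,4,5,6} D(Z)={2,3,4} D(Y)={1,3,5}: X {1,2,3,4,5,6}->{1,2,3}; Y {1,3,5}->{3,5}
Constraint 3 (Y < Z) on D(Y)={3,5} D(Z)={2,3,4}: Y {3,5}->{3}; Z {2,3,4}->{4}
So after constraint 3: D(Z)={4}, size = 1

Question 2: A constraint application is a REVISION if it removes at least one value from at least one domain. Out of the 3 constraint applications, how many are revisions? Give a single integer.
Constraint 1 (Z != X) on D(Z)={2,3,4} D(X)={1,2,3,4,5,6}: no change => not a revision
Constraint 2 (X + Z = Y) on D(X)={1,2,3,4,5,6} D(Z)={2,3,4} D(Y)={1,3,5}: X {1,2,3,4,5,6}->{1,2,3}; Y {1,3,5}->{3,5} => REVISION
Constraint 3 (Y < Z) on D(Y)={3,5} D(Z)={2,3,4}: Y {3,5}->{3}; Z {2,3,4}->{4} => REVISION
Total revisions = 2

Answer: 2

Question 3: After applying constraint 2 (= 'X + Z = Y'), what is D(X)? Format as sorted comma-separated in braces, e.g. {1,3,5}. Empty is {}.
Answer: {1,2,3}

Derivation:
Constraint 1 (Z != X) on D(Z)={2,3,4} D(X)={1,2,3,4,5,6}: no change
Constraint 2 (X + Z = Y) on D(X)={1,2,3,4,5,6} D(Z)={2,3,4} D(Y)={1,3,5}: X {1,2,3,4,5,6}->{1,2,3}; Y {1,3,5}->{3,5}
So after constraint 2: D(X) = {1,2,3}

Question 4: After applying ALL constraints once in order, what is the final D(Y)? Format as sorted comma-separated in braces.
Answer: {3}

Derivation:
Constraint 1 (Z != X) on D(Z)={2,3,4} D(X)={1,2,3,4,5,6}: no change
Constraint 2 (X + Z = Y) on D(X)={1,2,3,4,5,6} D(Z)={2,3,4} D(Y)={1,3,5}: X {1,2,3,4,5,6}->{1,2,3}; Y {1,3,5}->{3,5}
Constraint 3 (Y < Z) on D(Y)={3,5} D(Z)={2,3,4}: Y {3,5}->{3}; Z {2,3,4}->{4}
So after all 3 constraints: D(Y) = {3}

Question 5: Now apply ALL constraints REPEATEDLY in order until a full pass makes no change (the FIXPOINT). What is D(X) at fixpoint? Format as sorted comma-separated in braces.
pass 0 (initial): D(X)={1,2,3,4,5,6}
pass 1: X {1,2,3,4,5,6}->{1,2,3}; Y {1,3,5}->{3}; Z {2,3,4}->{4}
pass 2: X {1,2,3}->{}; Y {3}->{}; Z {4}->{}
pass 3: no change
Fixpoint after 3 passes: D(X) = {}

Answer: {}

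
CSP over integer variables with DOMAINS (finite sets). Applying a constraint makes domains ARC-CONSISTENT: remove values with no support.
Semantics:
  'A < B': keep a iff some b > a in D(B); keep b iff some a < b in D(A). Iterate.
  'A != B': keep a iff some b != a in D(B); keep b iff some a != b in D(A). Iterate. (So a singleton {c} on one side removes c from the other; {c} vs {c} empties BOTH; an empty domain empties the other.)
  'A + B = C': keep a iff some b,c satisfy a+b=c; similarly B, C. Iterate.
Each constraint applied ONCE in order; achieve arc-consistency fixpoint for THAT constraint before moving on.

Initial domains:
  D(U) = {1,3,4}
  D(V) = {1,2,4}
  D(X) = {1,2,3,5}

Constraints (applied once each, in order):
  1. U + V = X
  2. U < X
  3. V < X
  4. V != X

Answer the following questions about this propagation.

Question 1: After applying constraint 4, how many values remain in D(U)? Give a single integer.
Constraint 1 (U + V = X) on D(U)={1,3,4} D(V)={1,2,4} D(X)={1,2,3,5}: X {1,2,3,5}->{2,3,5}
Constraint 2 (U < X) on D(U)={1,3,4} D(X)={2,3,5}: no change
Constraint 3 (V < X) on D(V)={1,2,4} D(X)={2,3,5}: no change
Constraint 4 (V != X) on D(V)={1,2,4} D(X)={2,3,5}: no change
So after constraint 4: D(U)={1,3,4}, size = 3

Answer: 3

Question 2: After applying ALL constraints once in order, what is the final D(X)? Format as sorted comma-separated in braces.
Constraint 1 (U + V = X) on D(U)={1,3,4} D(V)={1,2,4} D(X)={1,2,3,5}: X {1,2,3,5}->{2,3,5}
Constraint 2 (U < X) on D(U)={1,3,4} D(X)={2,3,5}: no change
Constraint 3 (V < X) on D(V)={1,2,4} D(X)={2,3,5}: no change
Constraint 4 (V != X) on D(V)={1,2,4} D(X)={2,3,5}: no change
So after all 4 constraints: D(X) = {2,3,5}

Answer: {2,3,5}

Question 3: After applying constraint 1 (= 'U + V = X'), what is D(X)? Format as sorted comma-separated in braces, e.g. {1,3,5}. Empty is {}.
Constraint 1 (U + V = X) on D(U)={1,3,4} D(V)={1,2,4} D(X)={1,2,3,5}: X {1,2,3,5}->{2,3,5}
So after constraint 1: D(X) = {2,3,5}

Answer: {2,3,5}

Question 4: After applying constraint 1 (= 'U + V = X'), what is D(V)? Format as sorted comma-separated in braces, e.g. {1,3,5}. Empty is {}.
Constraint 1 (U + V = X) on D(U)={1,3,4} D(V)={1,2,4} D(X)={1,2,3,5}: X {1,2,3,5}->{2,3,5}
So after constraint 1: D(V) = {1,2,4}

Answer: {1,2,4}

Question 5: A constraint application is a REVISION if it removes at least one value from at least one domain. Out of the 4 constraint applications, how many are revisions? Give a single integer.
Constraint 1 (U + V = X) on D(U)={1,3,4} D(V)={1,2,4} D(X)={1,2,3,5}: X {1,2,3,5}->{2,3,5} => REVISION
Constraint 2 (U < X) on D(U)={1,3,4} D(X)={2,3,5}: no change => not a revision
Constraint 3 (V < X) on D(V)={1,2,4} D(X)={2,3,5}: no change => not a revision
Constraint 4 (V != X) on D(V)={1,2,4} D(X)={2,3,5}: no change => not a revision
Total revisions = 1

Answer: 1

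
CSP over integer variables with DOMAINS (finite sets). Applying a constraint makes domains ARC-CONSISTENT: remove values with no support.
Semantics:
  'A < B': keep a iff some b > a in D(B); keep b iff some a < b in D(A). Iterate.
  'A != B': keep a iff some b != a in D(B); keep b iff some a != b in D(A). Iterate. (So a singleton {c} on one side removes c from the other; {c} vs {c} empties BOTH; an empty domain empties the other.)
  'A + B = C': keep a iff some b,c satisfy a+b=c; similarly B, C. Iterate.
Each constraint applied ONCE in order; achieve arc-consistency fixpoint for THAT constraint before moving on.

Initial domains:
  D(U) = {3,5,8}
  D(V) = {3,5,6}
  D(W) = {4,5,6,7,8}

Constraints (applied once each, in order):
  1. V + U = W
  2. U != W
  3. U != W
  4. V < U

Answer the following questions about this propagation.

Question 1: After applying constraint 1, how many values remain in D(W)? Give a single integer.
Answer: 2

Derivation:
Constraint 1 (V + U = W) on D(V)={3,5,6} D(U)={3,5,8} D(W)={4,5,6,7,8}: V {3,5,6}->{3,5}; U {3,5,8}->{3,5}; W {4,5,6,7,8}->{6,8}
So after constraint 1: D(W)={6,8}, size = 2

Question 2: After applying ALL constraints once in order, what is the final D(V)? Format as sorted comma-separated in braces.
Constraint 1 (V + U = W) on D(V)={3,5,6} D(U)={3,5,8} D(W)={4,5,6,7,8}: V {3,5,6}->{3,5}; U {3,5,8}->{3,5}; W {4,5,6,7,8}->{6,8}
Constraint 2 (U != W) on D(U)={3,5} D(W)={6,8}: no change
Constraint 3 (U != W) on D(U)={3,5} D(W)={6,8}: no change
Constraint 4 (V < U) on D(V)={3,5} D(U)={3,5}: V {3,5}->{3}; U {3,5}->{5}
So after all 4 constraints: D(V) = {3}

Answer: {3}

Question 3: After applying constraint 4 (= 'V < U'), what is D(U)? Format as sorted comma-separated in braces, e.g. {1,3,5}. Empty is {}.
Constraint 1 (V + U = W) on D(V)={3,5,6} D(U)={3,5,8} D(W)={4,5,6,7,8}: V {3,5,6}->{3,5}; U {3,5,8}->{3,5}; W {4,5,6,7,8}->{6,8}
Constraint 2 (U != W) on D(U)={3,5} D(W)={6,8}: no change
Constraint 3 (U != W) on D(U)={3,5} D(W)={6,8}: no change
Constraint 4 (V < U) on D(V)={3,5} D(U)={3,5}: V {3,5}->{3}; U {3,5}->{5}
So after constraint 4: D(U) = {5}

Answer: {5}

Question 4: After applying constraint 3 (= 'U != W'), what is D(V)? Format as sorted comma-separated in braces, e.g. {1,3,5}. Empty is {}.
Answer: {3,5}

Derivation:
Constraint 1 (V + U = W) on D(V)={3,5,6} D(U)={3,5,8} D(W)={4,5,6,7,8}: V {3,5,6}->{3,5}; U {3,5,8}->{3,5}; W {4,5,6,7,8}->{6,8}
Constraint 2 (U != W) on D(U)={3,5} D(W)={6,8}: no change
Constraint 3 (U != W) on D(U)={3,5} D(W)={6,8}: no change
So after constraint 3: D(V) = {3,5}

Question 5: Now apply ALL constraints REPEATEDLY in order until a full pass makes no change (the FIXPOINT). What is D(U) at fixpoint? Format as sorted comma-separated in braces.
pass 0 (initial): D(U)={3,5,8}
pass 1: U {3,5,8}->{5}; V {3,5,6}->{3}; W {4,5,6,7,8}->{6,8}
pass 2: W {6,8}->{8}
pass 3: no change
Fixpoint after 3 passes: D(U) = {5}

Answer: {5}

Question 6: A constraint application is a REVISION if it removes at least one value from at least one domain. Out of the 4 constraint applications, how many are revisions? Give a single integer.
Constraint 1 (V + U = W) on D(V)={3,5,6} D(U)={3,5,8} D(W)={4,5,6,7,8}: V {3,5,6}->{3,5}; U {3,5,8}->{3,5}; W {4,5,6,7,8}->{6,8} => REVISION
Constraint 2 (U != W) on D(U)={3,5} D(W)={6,8}: no change => not a revision
Constraint 3 (U != W) on D(U)={3,5} D(W)={6,8}: no change => not a revision
Constraint 4 (V < U) on D(V)={3,5} D(U)={3,5}: V {3,5}->{3}; U {3,5}->{5} => REVISION
Total revisions = 2

Answer: 2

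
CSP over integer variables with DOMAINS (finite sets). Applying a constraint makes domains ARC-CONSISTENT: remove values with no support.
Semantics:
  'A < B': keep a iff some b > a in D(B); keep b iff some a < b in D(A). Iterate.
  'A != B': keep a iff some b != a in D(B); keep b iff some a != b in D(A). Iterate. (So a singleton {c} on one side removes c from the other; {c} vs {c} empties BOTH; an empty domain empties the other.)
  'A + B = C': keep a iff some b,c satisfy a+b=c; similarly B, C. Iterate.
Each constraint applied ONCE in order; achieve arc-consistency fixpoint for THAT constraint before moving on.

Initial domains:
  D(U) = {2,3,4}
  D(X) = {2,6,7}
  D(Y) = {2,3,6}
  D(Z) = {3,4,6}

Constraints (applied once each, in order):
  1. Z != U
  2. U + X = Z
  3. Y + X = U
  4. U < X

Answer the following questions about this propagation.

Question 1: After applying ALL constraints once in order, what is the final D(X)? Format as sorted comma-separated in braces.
Constraint 1 (Z != U) on D(Z)={3,4,6} D(U)={2,3,4}: no change
Constraint 2 (U + X = Z) on D(U)={2,3,4} D(X)={2,6,7} D(Z)={3,4,6}: U {2,3,4}->{2,4}; X {2,6,7}->{2}; Z {3,4,6}->{4,6}
Constraint 3 (Y + X = U) on D(Y)={2,3,6} D(X)={2} D(U)={2,4}: Y {2,3,6}->{2}; U {2,4}->{4}
Constraint 4 (U < X) on D(U)={4} D(X)={2}: U {4}->{}; X {2}->{}
So after all 4 constraints: D(X) = {}

Answer: {}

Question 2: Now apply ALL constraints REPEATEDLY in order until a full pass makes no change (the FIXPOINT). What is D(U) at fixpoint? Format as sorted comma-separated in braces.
Answer: {}

Derivation:
pass 0 (initial): D(U)={2,3,4}
pass 1: U {2,3,4}->{}; X {2,6,7}->{}; Y {2,3,6}->{2}; Z {3,4,6}->{4,6}
pass 2: Y {2}->{}; Z {4,6}->{}
pass 3: no change
Fixpoint after 3 passes: D(U) = {}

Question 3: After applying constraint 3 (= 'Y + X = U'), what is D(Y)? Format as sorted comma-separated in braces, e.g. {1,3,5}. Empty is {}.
Answer: {2}

Derivation:
Constraint 1 (Z != U) on D(Z)={3,4,6} D(U)={2,3,4}: no change
Constraint 2 (U + X = Z) on D(U)={2,3,4} D(X)={2,6,7} D(Z)={3,4,6}: U {2,3,4}->{2,4}; X {2,6,7}->{2}; Z {3,4,6}->{4,6}
Constraint 3 (Y + X = U) on D(Y)={2,3,6} D(X)={2} D(U)={2,4}: Y {2,3,6}->{2}; U {2,4}->{4}
So after constraint 3: D(Y) = {2}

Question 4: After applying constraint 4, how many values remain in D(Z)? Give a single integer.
Constraint 1 (Z != U) on D(Z)={3,4,6} D(U)={2,3,4}: no change
Constraint 2 (U + X = Z) on D(U)={2,3,4} D(X)={2,6,7} D(Z)={3,4,6}: U {2,3,4}->{2,4}; X {2,6,7}->{2}; Z {3,4,6}->{4,6}
Constraint 3 (Y + X = U) on D(Y)={2,3,6} D(X)={2} D(U)={2,4}: Y {2,3,6}->{2}; U {2,4}->{4}
Constraint 4 (U < X) on D(U)={4} D(X)={2}: U {4}->{}; X {2}->{}
So after constraint 4: D(Z)={4,6}, size = 2

Answer: 2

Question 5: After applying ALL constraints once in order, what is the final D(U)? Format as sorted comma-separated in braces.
Constraint 1 (Z != U) on D(Z)={3,4,6} D(U)={2,3,4}: no change
Constraint 2 (U + X = Z) on D(U)={2,3,4} D(X)={2,6,7} D(Z)={3,4,6}: U {2,3,4}->{2,4}; X {2,6,7}->{2}; Z {3,4,6}->{4,6}
Constraint 3 (Y + X = U) on D(Y)={2,3,6} D(X)={2} D(U)={2,4}: Y {2,3,6}->{2}; U {2,4}->{4}
Constraint 4 (U < X) on D(U)={4} D(X)={2}: U {4}->{}; X {2}->{}
So after all 4 constraints: D(U) = {}

Answer: {}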